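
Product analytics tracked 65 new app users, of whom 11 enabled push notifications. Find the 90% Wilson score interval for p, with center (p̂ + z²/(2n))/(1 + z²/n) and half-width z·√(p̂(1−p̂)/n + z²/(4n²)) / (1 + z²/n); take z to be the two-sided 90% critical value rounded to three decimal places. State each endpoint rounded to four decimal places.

(0.1063, 0.2586)

p̂ = 11/65 = 0.16923; z = 1.645, so z² = 2.706025.
1 + z²/n = 1.041631.
Adjusted center: (0.16923 + z²/(2n))/1.041631 = 0.18245.
Radicand: p̂(1−p̂)/n + z²/(4n²) = 0.002162949 + 0.000160120 = 0.002323069.
Half-width = 1.645·√0.002323069/1.041631 = 0.07612.
CI: 0.18245 ± 0.07612 = (0.1063, 0.2586).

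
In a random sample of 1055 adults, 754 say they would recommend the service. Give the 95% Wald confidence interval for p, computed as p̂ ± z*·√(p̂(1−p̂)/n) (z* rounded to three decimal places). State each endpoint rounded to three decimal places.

Sample proportion p̂ = 754/1055 = 0.71469.
Standard error of p̂: √(0.203907/1055) = √0.000193277 = 0.013902.
The 95% critical value is z* = 1.960.
Margin of error: 1.960 × 0.013902 = 0.02725.
Interval: 0.71469 ± 0.02725 → (0.687, 0.742).

(0.687, 0.742)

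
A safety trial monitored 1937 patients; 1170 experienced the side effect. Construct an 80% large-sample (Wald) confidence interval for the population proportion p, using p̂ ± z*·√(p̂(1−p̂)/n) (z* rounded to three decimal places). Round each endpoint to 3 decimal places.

p̂ = 1170/1937 = 0.60403.
Standard error of p̂: √(0.239178/1937) = √0.000123479 = 0.011112.
The 80% critical value is z* = 1.282.
Margin = 1.282·0.011112 = 0.01425.
So the interval runs from 0.590 to 0.618.

(0.590, 0.618)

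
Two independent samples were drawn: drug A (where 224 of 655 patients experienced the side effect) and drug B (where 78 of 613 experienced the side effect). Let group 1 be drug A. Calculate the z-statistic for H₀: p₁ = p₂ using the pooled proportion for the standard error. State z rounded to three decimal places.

z = 8.971

Sample proportions: p̂₁ = 224/655 = 0.34198 and p̂₂ = 78/613 = 0.12724.
Pooling: p̂ = 302/1268 = 0.23817.
Pooled SE = √[0.1814452·0.00315804] ≈ 0.023938.
z = (p̂₁ − p̂₂)/SE = (0.34198 − 0.12724)/0.023938 = 0.21474/0.023938 = 8.971.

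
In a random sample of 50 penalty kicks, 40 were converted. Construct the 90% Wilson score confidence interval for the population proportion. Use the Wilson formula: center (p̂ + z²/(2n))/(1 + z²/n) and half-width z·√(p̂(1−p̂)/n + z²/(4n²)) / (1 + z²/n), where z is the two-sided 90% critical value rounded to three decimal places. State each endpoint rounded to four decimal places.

(0.6927, 0.8765)

p̂ = 40/50 = 0.80000; z = 1.645, so z² = 2.706025.
Denominator 1 + z²/n = 1 + 2.706025/50 = 1.054121.
Adjusted center: (0.80000 + z²/(2n))/1.054121 = 0.78460.
Radicand: p̂(1−p̂)/n + z²/(4n²) = 0.003200000 + 0.000270603 = 0.003470603.
Half-width = z·√(radicand)/denom = 1.645·0.058912/1.054121 = 0.09193.
So the interval runs from 0.6927 to 0.8765.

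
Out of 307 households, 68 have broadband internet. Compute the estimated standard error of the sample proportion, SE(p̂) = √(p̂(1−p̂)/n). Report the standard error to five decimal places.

SE = 0.02370

With x = 68 successes in n = 307, p̂ = 0.22150.
p̂(1−p̂) = 0.172438.
SE = √(0.172438/307) = 0.02370.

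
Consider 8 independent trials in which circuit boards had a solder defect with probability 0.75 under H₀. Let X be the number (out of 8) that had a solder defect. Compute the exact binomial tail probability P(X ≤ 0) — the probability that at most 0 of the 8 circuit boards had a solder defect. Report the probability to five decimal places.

P = 0.00002

X ~ Binomial(n=8, p=0.75).
P(X ≤ 0) = C(8,0)·0.75^0·0.25^8.
= 0.000015 = 0.00002.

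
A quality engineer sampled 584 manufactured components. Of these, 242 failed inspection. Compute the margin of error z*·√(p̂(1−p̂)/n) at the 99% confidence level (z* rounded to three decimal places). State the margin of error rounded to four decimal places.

With x = 242 successes in n = 584, p̂ = 0.41438.
SE = √(p̂(1−p̂)/n) = √(0.242670/584) = 0.020385.
The 99% critical value is z* = 2.576.
ME = 2.576·0.020385 = 0.0525.

ME = 0.0525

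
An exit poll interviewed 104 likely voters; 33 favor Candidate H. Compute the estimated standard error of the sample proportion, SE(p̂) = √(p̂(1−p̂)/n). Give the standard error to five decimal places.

p̂ = 33/104 = 0.31731.
p̂(1−p̂) = 0.31731·0.68269 = 0.216624.
Dividing by n and taking the root: √0.002082923 = 0.04564.

SE = 0.04564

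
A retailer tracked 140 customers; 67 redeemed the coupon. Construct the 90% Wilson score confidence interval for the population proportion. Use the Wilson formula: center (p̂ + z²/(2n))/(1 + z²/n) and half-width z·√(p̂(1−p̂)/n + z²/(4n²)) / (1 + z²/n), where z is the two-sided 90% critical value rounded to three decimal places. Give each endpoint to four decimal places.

p̂ = 67/140 = 0.47857; z = 1.645, so z² = 2.706025.
1 + z²/n = 1.019329.
Adjusted center: (0.47857 + z²/(2n))/1.019329 = 0.47898.
Radicand: p̂(1−p̂)/n + z²/(4n²) = 0.001782434 + 0.000034516 = 0.001816950.
Half-width = z·√(radicand)/denom = 1.645·0.042626/1.019329 = 0.06879.
CI: 0.47898 ± 0.06879 = (0.4102, 0.5478).

(0.4102, 0.5478)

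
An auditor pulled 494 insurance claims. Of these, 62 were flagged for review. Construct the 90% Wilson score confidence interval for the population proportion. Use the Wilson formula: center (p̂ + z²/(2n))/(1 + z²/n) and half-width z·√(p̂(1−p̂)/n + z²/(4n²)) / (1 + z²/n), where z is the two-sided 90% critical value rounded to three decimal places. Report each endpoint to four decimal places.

(0.1030, 0.1521)

p̂ = 62/494 = 0.12551; z = 1.645, so z² = 2.706025.
Denominator 1 + z²/n = 1 + 2.706025/494 = 1.005478.
Adjusted center: (0.12551 + z²/(2n))/1.005478 = 0.12755.
Radicand: p̂(1−p̂)/n + z²/(4n²) = 0.000222175 + 0.000002772 = 0.000224947.
Half-width = 1.645·√0.000224947/1.005478 = 0.02454.
So the interval runs from 0.1030 to 0.1521.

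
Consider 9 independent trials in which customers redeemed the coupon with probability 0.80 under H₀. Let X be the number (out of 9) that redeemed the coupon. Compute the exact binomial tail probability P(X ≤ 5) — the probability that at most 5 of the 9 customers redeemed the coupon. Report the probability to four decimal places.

X ~ Binomial(n=9, p=0.80).
P(X ≤ 5) = Σ_{j=0}^{5} C(9,j)·0.80^j·0.20^{9−j}.
= 0.000001 + 0.000018 + 0.000295 + 0.002753 + 0.016515 + 0.066060 = 0.0856.

P = 0.0856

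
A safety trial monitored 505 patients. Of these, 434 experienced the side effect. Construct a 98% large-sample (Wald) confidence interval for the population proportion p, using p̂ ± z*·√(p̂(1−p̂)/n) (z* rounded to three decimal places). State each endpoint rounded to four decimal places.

(0.8234, 0.8954)

With x = 434 successes in n = 505, p̂ = 0.85941.
Standard error of p̂: √(0.120827/505) = √0.000239262 = 0.015468.
z* = 2.326 at the 98% level.
Margin of error: 2.326 × 0.015468 = 0.03598.
So the interval runs from 0.8234 to 0.8954.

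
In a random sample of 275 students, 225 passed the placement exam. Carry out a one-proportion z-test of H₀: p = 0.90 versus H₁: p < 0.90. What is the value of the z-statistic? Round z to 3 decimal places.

p̂ = 225/275 = 0.81818.
Null standard error: √(0.90·0.10/275) = √0.000327273 = 0.018091.
z = (p̂ − p₀)/SE = (0.81818 − 0.90)/0.018091 = -4.523.

z = -4.523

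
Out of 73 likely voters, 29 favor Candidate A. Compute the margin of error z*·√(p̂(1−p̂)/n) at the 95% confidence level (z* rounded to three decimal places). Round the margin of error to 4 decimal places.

ME = 0.1123

The sample proportion is 29/73 = 0.39726.
SE = √(p̂(1−p̂)/n) = √(0.239445/73) = 0.057272.
For 95% confidence, z* = 1.960.
So ME = 0.1123.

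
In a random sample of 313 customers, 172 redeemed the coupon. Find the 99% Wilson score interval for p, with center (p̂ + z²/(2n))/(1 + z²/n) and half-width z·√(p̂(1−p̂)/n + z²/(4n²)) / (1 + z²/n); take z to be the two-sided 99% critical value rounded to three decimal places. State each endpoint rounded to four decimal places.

(0.4768, 0.6202)

Here p̂ = 172/313 = 0.54952 and z = 2.576 (z² = 6.635776).
1 + z²/n = 1.021201.
Center = (0.54952 + 0.010600)/1.021201 = 0.54849.
Radicand: p̂(1−p̂)/n + z²/(4n²) = 0.000790887 + 0.000016933 = 0.000807820.
Half-width = z·√(radicand)/denom = 2.576·0.028422/1.021201 = 0.07170.
CI: 0.54849 ± 0.07170 = (0.4768, 0.6202).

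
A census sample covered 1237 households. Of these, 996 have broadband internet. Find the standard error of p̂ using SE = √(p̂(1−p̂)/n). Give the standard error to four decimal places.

SE = 0.0113

The sample proportion is 996/1237 = 0.80517.
p̂(1−p̂) = 0.80517·0.19483 = 0.156871.
SE = √(0.156871/1237) = 0.0113.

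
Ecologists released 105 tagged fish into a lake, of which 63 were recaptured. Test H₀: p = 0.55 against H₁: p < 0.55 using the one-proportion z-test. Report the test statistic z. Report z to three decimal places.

z = 1.030

With x = 63 successes in n = 105, p̂ = 0.60000.
Null standard error: √(0.55·0.45/105) = √0.002357143 = 0.048550.
z = (p̂ − p₀)/SE = (0.60000 − 0.55)/0.048550 = 1.030.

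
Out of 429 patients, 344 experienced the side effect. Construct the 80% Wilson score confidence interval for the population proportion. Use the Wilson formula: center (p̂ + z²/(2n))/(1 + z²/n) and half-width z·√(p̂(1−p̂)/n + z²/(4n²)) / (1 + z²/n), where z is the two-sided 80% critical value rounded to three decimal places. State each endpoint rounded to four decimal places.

(0.7761, 0.8254)

Here p̂ = 344/429 = 0.80186 and z = 1.282 (z² = 1.643524).
Denominator 1 + z²/n = 1 + 1.643524/429 = 1.003831.
Center = (0.80186 + 0.001916)/1.003831 = 0.80071.
Radicand: p̂(1−p̂)/n + z²/(4n²) = 0.000370344 + 0.000002233 = 0.000372577.
Half-width = 1.282·√0.000372577/1.003831 = 0.02465.
Interval: 0.80071 ± 0.02465 → (0.7761, 0.8254).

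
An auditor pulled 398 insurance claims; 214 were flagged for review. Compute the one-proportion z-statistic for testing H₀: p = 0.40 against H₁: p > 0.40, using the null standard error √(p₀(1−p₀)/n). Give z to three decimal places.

z = 5.607

Sample proportion p̂ = 214/398 = 0.53769.
Null standard error: √(0.40·0.60/398) = √0.000603015 = 0.024556.
Test statistic: z = 0.13769/0.024556 = 5.607.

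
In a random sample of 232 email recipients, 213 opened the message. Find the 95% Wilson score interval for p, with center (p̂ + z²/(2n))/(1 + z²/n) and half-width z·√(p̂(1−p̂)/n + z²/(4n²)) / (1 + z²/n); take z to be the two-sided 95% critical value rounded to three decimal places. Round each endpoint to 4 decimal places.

p̂ = 213/232 = 0.91810; z = 1.960, so z² = 3.841600.
Denominator 1 + z²/n = 1 + 3.841600/232 = 1.016559.
Adjusted center: (0.91810 + z²/(2n))/1.016559 = 0.91129.
Radicand: p̂(1−p̂)/n + z²/(4n²) = 0.000324093 + 0.000017843 = 0.000341936.
Half-width = 1.960·√0.000341936/1.016559 = 0.03565.
So the interval runs from 0.8756 to 0.9469.

(0.8756, 0.9469)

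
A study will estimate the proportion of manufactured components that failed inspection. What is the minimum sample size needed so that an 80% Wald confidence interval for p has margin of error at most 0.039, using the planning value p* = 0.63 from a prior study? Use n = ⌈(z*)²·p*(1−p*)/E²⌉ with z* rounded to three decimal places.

For 80% confidence, z* = 1.282.
p*(1−p*) = 0.63·0.37 = 0.2331.
Required n before rounding: 1.643524 × 0.2331 / 0.039² = 251.877.
Rounding up, n = 252.

n = 252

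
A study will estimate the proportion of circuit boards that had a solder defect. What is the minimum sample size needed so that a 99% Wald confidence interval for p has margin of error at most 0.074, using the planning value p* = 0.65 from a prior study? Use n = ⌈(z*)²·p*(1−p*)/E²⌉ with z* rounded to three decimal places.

n = 276

For 99% confidence, z* = 2.576.
p*(1−p*) = 0.65·0.35 = 0.2275.
(z*)²·p*(1−p*)/E² = 6.635776·0.2275/0.005476 = 275.683.
Rounding up, n = 276.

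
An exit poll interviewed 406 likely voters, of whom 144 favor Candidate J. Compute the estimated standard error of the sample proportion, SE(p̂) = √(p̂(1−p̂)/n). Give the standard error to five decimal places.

SE = 0.02374

Sample proportion p̂ = 144/406 = 0.35468.
p̂(1−p̂) = 0.35468·0.64532 = 0.228882.
SE = √(0.228882/406) = 0.02374.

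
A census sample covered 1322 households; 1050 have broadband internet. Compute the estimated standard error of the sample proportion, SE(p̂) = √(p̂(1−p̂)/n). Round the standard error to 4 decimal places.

SE = 0.0111

p̂ = 1050/1322 = 0.79425.
p̂(1−p̂) = 0.163417.
SE = √(0.163417/1322) = √0.000123613 = 0.0111.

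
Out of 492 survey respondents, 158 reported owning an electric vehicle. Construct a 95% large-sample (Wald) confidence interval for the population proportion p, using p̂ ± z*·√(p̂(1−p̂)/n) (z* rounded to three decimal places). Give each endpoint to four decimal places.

Sample proportion p̂ = 158/492 = 0.32114.
SE = √(p̂(1−p̂)/n) = √(0.218008/492) = 0.021050.
The 95% critical value is z* = 1.960.
Margin of error: 1.960 × 0.021050 = 0.04126.
CI: 0.32114 ± 0.04126 = (0.2799, 0.3624).

(0.2799, 0.3624)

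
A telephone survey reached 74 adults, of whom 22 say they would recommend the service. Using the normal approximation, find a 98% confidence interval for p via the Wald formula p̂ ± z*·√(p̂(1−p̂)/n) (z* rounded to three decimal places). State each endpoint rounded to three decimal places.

(0.174, 0.421)

With x = 22 successes in n = 74, p̂ = 0.29730.
Standard error of p̂: √(0.208912/74) = √0.002823130 = 0.053133.
The 98% critical value is z* = 2.326.
Margin of error: 2.326 × 0.053133 = 0.12359.
CI: 0.29730 ± 0.12359 = (0.174, 0.421).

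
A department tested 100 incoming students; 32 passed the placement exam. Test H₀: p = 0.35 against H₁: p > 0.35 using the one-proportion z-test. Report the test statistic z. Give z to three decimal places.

With x = 32 successes in n = 100, p̂ = 0.32000.
Null standard error: √(0.35·0.65/100) = √0.002275000 = 0.047697.
z = (p̂ − p₀)/SE = (0.32000 − 0.35)/0.047697 = -0.629.

z = -0.629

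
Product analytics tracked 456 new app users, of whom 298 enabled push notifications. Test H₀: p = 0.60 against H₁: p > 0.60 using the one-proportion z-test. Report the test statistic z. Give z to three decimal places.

With x = 298 successes in n = 456, p̂ = 0.65351.
Null standard error: √(0.60·0.40/456) = √0.000526316 = 0.022942.
z = (p̂ − p₀)/SE = (0.65351 − 0.60)/0.022942 = 2.332.

z = 2.332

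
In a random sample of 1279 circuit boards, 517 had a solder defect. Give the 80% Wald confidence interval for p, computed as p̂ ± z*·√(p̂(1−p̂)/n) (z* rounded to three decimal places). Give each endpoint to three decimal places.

Sample proportion p̂ = 517/1279 = 0.40422.
Standard error of p̂: √(0.240827/1279) = √0.000188293 = 0.013722.
z* = 1.282 at the 80% level.
Margin = 1.282·0.013722 = 0.01759.
So the interval runs from 0.387 to 0.422.

(0.387, 0.422)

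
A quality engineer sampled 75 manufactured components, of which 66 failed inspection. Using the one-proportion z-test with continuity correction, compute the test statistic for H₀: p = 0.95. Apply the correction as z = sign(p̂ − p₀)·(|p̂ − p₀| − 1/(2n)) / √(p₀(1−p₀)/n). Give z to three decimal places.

The sample proportion is 66/75 = 0.88000. p̂ − p₀ = -0.070000.
Continuity correction 1/(2n) = 1/150 = 0.006667.
Corrected numerator: |-0.070000| − 0.006667 = 0.063333.
SE₀ = √(0.95·0.05/75) = 0.025166.
z = −0.063333/0.025166 = -2.517.

z = -2.517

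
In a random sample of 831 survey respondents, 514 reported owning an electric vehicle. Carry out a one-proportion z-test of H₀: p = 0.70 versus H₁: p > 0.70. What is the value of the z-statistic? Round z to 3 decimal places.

Sample proportion p̂ = 514/831 = 0.61853.
Null standard error: √(0.70·0.30/831) = √0.000252708 = 0.015897.
z = (p̂ − p₀)/SE = (0.61853 − 0.70)/0.015897 = -5.125.

z = -5.125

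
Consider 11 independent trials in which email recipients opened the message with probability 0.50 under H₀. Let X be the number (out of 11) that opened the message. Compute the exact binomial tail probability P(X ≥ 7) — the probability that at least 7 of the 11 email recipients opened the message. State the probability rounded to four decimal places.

X ~ Binomial(n=11, p=0.50).
P(X ≥ 7) = Σ_{j=7}^{11} C(11,j)·0.50^j·0.50^{11−j}.
= 0.161133 + 0.080566 + 0.026855 + 0.005371 + 0.000488 = 0.2744.

P = 0.2744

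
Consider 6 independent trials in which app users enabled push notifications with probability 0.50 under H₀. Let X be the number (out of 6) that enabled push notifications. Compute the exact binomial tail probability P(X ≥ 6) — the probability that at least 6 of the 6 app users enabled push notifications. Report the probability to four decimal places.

X is binomial with n = 6 and p = 0.50.
P(X ≥ 6) = C(6,6)·0.50^6·0.50^0.
= 0.015625 = 0.0156.

P = 0.0156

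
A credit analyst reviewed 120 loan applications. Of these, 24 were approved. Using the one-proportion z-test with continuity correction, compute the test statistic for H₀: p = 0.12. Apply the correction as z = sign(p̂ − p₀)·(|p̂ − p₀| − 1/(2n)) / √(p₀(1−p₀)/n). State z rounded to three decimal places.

z = 2.556

With x = 24 successes in n = 120, p̂ = 0.20000. p̂ − p₀ = 0.080000.
Continuity correction 1/(2n) = 1/240 = 0.004167.
Corrected numerator: |0.080000| − 0.004167 = 0.075833.
Null standard error: √(0.12·0.88/120) = √0.000880000 = 0.029665.
z = (+)0.075833/0.029665 = 2.556.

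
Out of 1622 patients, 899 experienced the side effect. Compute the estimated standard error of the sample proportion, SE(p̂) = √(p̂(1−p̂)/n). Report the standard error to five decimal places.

SE = 0.01234

With x = 899 successes in n = 1622, p̂ = 0.55425.
p̂(1−p̂) = 0.247057.
Dividing by n and taking the root: √0.000152316 = 0.01234.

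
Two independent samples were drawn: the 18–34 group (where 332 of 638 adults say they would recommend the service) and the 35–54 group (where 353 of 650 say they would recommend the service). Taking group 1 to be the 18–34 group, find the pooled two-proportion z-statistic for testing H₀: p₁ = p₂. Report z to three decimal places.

Sample proportions: p̂₁ = 332/638 = 0.52038 and p̂₂ = 353/650 = 0.54308.
Pooling: p̂ = 685/1288 = 0.53183.
SE = √[p̂(1−p̂)(1/n₁+1/n₂)] = √[0.53183·0.46817·(1/638+1/650)] ≈ 0.027809.
z = -0.02270/0.027809 = -0.816.

z = -0.816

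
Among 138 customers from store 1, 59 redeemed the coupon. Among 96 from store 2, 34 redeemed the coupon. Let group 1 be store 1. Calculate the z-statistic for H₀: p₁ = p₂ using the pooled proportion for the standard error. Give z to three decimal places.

Sample proportions: p̂₁ = 59/138 = 0.42754 and p̂₂ = 34/96 = 0.35417.
Pooled p̂ = (59+34)/(138+96) = 93/234 = 0.39744.
Pooled SE = √[0.2394806·0.01766304] ≈ 0.065038.
z = (p̂₁ − p̂₂)/SE = (0.42754 − 0.35417)/0.065038 = 0.07337/0.065038 = 1.128.

z = 1.128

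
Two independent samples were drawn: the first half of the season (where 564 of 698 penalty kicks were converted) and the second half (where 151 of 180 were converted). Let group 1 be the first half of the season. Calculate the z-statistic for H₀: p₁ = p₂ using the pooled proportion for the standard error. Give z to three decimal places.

z = -0.950

Sample proportions: p̂₁ = 564/698 = 0.80802 and p̂₂ = 151/180 = 0.83889.
Pooling: p̂ = 715/878 = 0.81435.
Pooled SE = √[0.1511836·0.00698822] ≈ 0.032504.
z = (p̂₁ − p̂₂)/SE = (0.80802 − 0.83889)/0.032504 = -0.03087/0.032504 = -0.950.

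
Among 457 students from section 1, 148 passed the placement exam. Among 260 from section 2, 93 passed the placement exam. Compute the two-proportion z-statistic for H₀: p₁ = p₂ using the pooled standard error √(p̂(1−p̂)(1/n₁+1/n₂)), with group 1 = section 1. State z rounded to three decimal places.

z = -0.922

p̂₁ = 148/457 = 0.32385, p̂₂ = 93/260 = 0.35769.
Pooled p̂ = (148+93)/(457+260) = 241/717 = 0.33612.
Pooled SE = √[0.2231442·0.00603434] ≈ 0.036695.
z = (p̂₁ − p̂₂)/SE = (0.32385 − 0.35769)/0.036695 = -0.03384/0.036695 = -0.922.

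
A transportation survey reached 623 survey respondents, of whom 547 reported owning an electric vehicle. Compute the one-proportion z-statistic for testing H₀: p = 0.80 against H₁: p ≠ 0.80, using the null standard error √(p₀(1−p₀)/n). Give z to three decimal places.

Sample proportion p̂ = 547/623 = 0.87801.
Null standard error: √(0.80·0.20/623) = √0.000256822 = 0.016026.
Test statistic: z = 0.07801/0.016026 = 4.868.

z = 4.868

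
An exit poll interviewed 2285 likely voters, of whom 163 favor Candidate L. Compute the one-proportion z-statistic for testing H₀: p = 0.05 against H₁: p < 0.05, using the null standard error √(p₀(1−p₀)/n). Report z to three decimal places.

Sample proportion p̂ = 163/2285 = 0.07133.
SE₀ = √(0.05·0.95/2285) = 0.004559.
Test statistic: z = 0.02133/0.004559 = 4.679.

z = 4.679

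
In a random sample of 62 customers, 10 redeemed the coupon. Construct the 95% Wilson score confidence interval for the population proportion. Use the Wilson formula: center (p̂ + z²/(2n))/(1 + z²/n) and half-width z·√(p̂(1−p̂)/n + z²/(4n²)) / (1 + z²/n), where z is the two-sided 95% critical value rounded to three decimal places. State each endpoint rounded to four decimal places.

(0.0900, 0.2721)

p̂ = 10/62 = 0.16129; z = 1.960, so z² = 3.841600.
1 + z²/n = 1.061961.
Center = (0.16129 + 0.030981)/1.061961 = 0.18105.
Radicand: p̂(1−p̂)/n + z²/(4n²) = 0.002181867 + 0.000249844 = 0.002431711.
Half-width = z·√(radicand)/denom = 1.960·0.049312/1.061961 = 0.09101.
So the interval runs from 0.0900 to 0.2721.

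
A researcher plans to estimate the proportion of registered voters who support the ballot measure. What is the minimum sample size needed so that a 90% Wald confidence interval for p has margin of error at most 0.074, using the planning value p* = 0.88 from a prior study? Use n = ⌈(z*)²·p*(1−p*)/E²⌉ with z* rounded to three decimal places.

n = 53

The 90% critical value is z* = 1.645.
p*(1−p*) = 0.88·0.12 = 0.1056.
Required n before rounding: 2.706025 × 0.1056 / 0.074² = 52.183.
⌈52.183⌉ = 53.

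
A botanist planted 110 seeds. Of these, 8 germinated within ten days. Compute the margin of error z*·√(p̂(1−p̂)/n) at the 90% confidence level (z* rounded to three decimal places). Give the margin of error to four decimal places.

ME = 0.0407

With x = 8 successes in n = 110, p̂ = 0.07273.
Standard error of p̂: √(0.067438/110) = √0.000613073 = 0.024760.
z* = 1.645 at the 90% level.
ME = 1.645·0.024760 = 0.0407.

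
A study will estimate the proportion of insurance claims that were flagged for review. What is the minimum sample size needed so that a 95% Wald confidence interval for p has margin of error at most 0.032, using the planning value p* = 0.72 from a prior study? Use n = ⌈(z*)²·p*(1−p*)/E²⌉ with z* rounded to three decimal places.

n = 757

z* = 1.960 at the 95% level.
p*(1−p*) = 0.2016.
(z*)²·p*(1−p*)/E² = 3.841600·0.2016/0.001024 = 756.315.
Rounding up, n = 757.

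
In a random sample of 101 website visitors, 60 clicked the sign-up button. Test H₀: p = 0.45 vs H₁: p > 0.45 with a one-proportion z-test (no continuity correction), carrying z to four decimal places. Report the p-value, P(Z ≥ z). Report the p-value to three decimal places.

p-value = 0.002

The sample proportion is 60/101 = 0.59406.
Under H₀, SE = √(p₀(1−p₀)/n) = √(0.45·0.55/101) = √0.002450495 = 0.049502.
Test statistic (full precision, shown to 4 dp): z = (60/101 − 0.45)/SE₀ ≈ 2.9101.
From the standard normal, P(Z ≥ z) = 0.002.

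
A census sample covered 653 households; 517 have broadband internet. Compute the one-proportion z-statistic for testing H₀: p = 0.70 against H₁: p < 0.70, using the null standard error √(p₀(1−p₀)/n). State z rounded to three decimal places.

Sample proportion p̂ = 517/653 = 0.79173.
Null standard error: √(0.70·0.30/653) = √0.000321593 = 0.017933.
Test statistic: z = 0.09173/0.017933 = 5.115.

z = 5.115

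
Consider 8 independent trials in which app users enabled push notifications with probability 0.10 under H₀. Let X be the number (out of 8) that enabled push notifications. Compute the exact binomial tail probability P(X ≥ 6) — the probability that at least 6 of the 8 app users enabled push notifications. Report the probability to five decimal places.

P = 0.00002

X is binomial with n = 8 and p = 0.10.
P(X ≥ 6) = C(8,6)·0.10^6·0.90^2 + C(8,7)·0.10^7·0.90^1 + C(8,8)·0.10^8·0.90^0.
= 0.000023 + 0.000001 + 0.000000 = 0.00002.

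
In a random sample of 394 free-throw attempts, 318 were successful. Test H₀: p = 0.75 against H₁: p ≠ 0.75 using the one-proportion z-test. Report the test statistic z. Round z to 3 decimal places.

With x = 318 successes in n = 394, p̂ = 0.80711.
Under H₀, SE = √(p₀(1−p₀)/n) = √(0.75·0.25/394) = √0.000475888 = 0.021815.
z = (0.80711 − 0.75)/0.021815 = 0.05711/0.021815 = 2.618.

z = 2.618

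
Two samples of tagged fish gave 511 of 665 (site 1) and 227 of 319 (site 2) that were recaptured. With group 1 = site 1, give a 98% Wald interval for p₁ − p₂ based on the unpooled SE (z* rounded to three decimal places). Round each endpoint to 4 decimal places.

p̂₁ = 0.76842, p̂₂ = 0.71160, so the observed difference is 0.05682.
Unpooled SE = √(p̂₁(1−p̂₁)/n₁ + p̂₂(1−p̂₂)/n₂) = √(0.000267594 + 0.000643342) = 0.030182.
z* = 2.326 at the 98% level. Margin of error = 0.07020.
CI: 0.05682 ± 0.07020 = (-0.0134, 0.1270).

(-0.0134, 0.1270)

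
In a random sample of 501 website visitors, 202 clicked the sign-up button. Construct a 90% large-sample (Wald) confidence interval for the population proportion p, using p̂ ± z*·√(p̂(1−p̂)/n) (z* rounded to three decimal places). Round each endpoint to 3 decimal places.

(0.367, 0.439)

Sample proportion p̂ = 202/501 = 0.40319.
SE = √(p̂(1−p̂)/n) = √(0.240629/501) = 0.021916.
The 90% critical value is z* = 1.645.
Margin = 1.645·0.021916 = 0.03605.
So the interval runs from 0.367 to 0.439.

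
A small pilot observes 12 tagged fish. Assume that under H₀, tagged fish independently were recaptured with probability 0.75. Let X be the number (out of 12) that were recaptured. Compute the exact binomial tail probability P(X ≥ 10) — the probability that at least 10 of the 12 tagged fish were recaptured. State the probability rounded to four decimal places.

X is binomial with n = 12 and p = 0.75.
P(X ≥ 10) = C(12,10)·0.75^10·0.25^2 + C(12,11)·0.75^11·0.25^1 + C(12,12)·0.75^12·0.25^0.
= 0.232293 + 0.126705 + 0.031676 = 0.3907.

P = 0.3907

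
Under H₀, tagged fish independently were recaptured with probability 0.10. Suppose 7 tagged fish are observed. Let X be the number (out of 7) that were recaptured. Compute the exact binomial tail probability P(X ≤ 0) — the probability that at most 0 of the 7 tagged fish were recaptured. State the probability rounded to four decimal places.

P = 0.4783

X ~ Binomial(n=7, p=0.10).
P(X ≤ 0) = C(7,0)·0.10^0·0.90^7.
= 0.478297 = 0.4783.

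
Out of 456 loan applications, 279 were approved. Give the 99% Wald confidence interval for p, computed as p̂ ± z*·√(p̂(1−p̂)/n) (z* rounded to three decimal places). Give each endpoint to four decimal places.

(0.5531, 0.6706)

p̂ = 279/456 = 0.61184.
Standard error of p̂: √(0.237491/456) = √0.000520814 = 0.022821.
For 99% confidence, z* = 2.576.
Margin = 2.576·0.022821 = 0.05879.
Interval: 0.61184 ± 0.05879 → (0.5531, 0.6706).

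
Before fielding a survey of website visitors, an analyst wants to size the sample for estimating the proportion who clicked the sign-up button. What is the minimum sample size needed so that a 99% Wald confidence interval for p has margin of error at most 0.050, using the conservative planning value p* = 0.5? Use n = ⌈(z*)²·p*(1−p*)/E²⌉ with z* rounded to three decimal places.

n = 664

z* = 2.576 at the 99% level.
p*(1−p*) = 0.2500.
(z*)²·p*(1−p*)/E² = 6.635776·0.2500/0.002500 = 663.578.
Rounding up, n = 664.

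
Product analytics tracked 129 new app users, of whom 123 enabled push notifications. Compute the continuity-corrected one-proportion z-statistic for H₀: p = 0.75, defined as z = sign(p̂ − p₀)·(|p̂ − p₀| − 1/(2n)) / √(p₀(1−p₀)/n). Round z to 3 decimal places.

Sample proportion p̂ = 123/129 = 0.95349. p̂ − p₀ = 0.203488.
Continuity correction 1/(2n) = 1/258 = 0.003876.
Corrected numerator: |0.203488| − 0.003876 = 0.199612.
Null standard error: √(0.75·0.25/129) = √0.001453488 = 0.038125.
z = (+)0.199612/0.038125 = 5.236.

z = 5.236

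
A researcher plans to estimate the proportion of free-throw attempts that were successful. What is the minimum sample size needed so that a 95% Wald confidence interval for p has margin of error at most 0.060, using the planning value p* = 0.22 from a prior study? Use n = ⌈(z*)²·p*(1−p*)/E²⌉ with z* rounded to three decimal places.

z* = 1.960 at the 95% level.
p*(1−p*) = 0.22·0.78 = 0.1716.
(z*)²·p*(1−p*)/E² = 3.841600·0.1716/0.003600 = 183.116.
⌈183.116⌉ = 184.

n = 184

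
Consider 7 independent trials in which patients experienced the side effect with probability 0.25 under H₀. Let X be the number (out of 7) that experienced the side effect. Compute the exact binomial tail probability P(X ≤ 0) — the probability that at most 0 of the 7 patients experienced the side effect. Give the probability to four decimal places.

P = 0.1335

X ~ Binomial(n=7, p=0.25).
P(X ≤ 0) = C(7,0)·0.25^0·0.75^7.
= 0.133484 = 0.1335.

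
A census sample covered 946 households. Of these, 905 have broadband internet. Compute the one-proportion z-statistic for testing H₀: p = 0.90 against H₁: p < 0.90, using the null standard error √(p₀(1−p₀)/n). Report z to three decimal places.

z = 5.809

With x = 905 successes in n = 946, p̂ = 0.95666.
Null standard error: √(0.90·0.10/946) = √0.000095137 = 0.009754.
z = (0.95666 − 0.90)/0.009754 = 0.05666/0.009754 = 5.809.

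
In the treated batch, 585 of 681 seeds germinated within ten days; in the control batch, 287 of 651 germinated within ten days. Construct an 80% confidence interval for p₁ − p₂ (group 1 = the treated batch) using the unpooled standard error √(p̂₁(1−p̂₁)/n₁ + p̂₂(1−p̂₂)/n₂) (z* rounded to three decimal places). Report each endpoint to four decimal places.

(0.3879, 0.4484)

p̂₁ = 0.85903, p̂₂ = 0.44086, so the observed difference is 0.41817.
SE = √(0.000177822 + 0.000378652) = √0.000556474 = 0.023590.
z* = 1.282 at the 80% level. Margin of error = 0.03024.
CI: 0.41817 ± 0.03024 = (0.3879, 0.4484).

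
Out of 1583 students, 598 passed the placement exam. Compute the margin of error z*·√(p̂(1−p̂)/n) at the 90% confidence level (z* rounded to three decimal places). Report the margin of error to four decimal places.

Sample proportion p̂ = 598/1583 = 0.37776.
SE = √(p̂(1−p̂)/n) = √(0.235058/1583) = 0.012186.
The 90% critical value is z* = 1.645.
So ME = 0.0200.

ME = 0.0200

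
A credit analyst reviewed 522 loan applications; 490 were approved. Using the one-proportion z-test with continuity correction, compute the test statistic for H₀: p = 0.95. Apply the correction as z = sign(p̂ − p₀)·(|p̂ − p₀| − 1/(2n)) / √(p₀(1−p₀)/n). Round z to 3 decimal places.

The sample proportion is 490/522 = 0.93870. p̂ − p₀ = -0.011303.
1/(2n) = 0.000958.
Corrected numerator: |-0.011303| − 0.000958 = 0.010345.
SE₀ = √(0.95·0.05/522) = 0.009539.
z = −0.010345/0.009539 = -1.084.

z = -1.084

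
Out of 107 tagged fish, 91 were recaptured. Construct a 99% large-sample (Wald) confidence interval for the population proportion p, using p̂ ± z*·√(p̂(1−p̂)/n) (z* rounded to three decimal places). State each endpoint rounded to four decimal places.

p̂ = 91/107 = 0.85047.
SE(p̂) = √(0.85047·0.14953/107) = 0.034475.
z* = 2.576 at the 99% level.
Margin of error: 2.576 × 0.034475 = 0.08881.
So the interval runs from 0.7617 to 0.9393.

(0.7617, 0.9393)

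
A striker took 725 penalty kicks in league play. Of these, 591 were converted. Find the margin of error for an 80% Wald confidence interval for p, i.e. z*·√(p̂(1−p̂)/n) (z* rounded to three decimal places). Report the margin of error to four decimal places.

The sample proportion is 591/725 = 0.81517.
Standard error of p̂: √(0.150666/725) = √0.000207816 = 0.014416.
z* = 1.282 at the 80% level.
ME = 1.282·0.014416 = 0.0185.

ME = 0.0185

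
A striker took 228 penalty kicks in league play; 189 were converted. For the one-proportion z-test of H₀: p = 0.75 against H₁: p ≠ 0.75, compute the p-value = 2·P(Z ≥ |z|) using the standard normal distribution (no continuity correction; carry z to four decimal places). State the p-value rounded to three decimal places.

p-value = 0.006

Sample proportion p̂ = 189/228 = 0.82895.
Under H₀, SE = √(p₀(1−p₀)/n) = √(0.75·0.25/228) = √0.000822368 = 0.028677.
z = (p̂ − p₀)/SE = (189/228 − 0.75)/0.028677 ≈ 2.7530.
From the standard normal, 2·P(Z ≥ |z|) = 0.006.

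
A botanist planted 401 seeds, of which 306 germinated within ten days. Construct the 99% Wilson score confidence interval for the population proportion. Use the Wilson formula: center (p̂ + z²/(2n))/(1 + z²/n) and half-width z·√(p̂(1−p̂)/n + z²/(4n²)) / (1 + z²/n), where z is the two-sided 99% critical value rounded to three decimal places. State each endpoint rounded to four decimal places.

p̂ = 306/401 = 0.76309; z = 2.576, so z² = 6.635776.
Denominator 1 + z²/n = 1 + 6.635776/401 = 1.016548.
Adjusted center: (0.76309 + z²/(2n))/1.016548 = 0.75881.
Radicand: p̂(1−p̂)/n + z²/(4n²) = 0.000450829 + 0.000010317 = 0.000461146.
Half-width = 2.576·√0.000461146/1.016548 = 0.05442.
Interval: 0.75881 ± 0.05442 → (0.7044, 0.8132).

(0.7044, 0.8132)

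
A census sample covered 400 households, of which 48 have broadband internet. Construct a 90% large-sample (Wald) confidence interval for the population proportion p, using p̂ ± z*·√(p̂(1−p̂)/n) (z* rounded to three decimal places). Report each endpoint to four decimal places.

(0.0933, 0.1467)

The sample proportion is 48/400 = 0.12000.
Standard error of p̂: √(0.105600/400) = √0.000264000 = 0.016248.
The 90% critical value is z* = 1.645.
Margin of error: 1.645 × 0.016248 = 0.02673.
CI: 0.12000 ± 0.02673 = (0.0933, 0.1467).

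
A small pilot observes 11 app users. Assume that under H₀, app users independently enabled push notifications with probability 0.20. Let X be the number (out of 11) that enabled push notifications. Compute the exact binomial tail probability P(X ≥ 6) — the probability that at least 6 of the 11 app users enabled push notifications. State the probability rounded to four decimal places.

X ~ Binomial(n=11, p=0.20).
P(X ≥ 6) = Σ_{j=6}^{11} C(11,j)·0.20^j·0.80^{11−j}.
= 0.009689 + 0.001730 + 0.000216 + 0.000018 + 0.000001 + 0.000000 = 0.0117.

P = 0.0117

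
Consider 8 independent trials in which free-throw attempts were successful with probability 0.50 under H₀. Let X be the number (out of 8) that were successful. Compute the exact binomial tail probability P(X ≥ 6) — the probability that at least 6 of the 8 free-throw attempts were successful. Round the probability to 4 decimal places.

X ~ Binomial(n=8, p=0.50).
P(X ≥ 6) = C(8,6)·0.50^6·0.50^2 + C(8,7)·0.50^7·0.50^1 + C(8,8)·0.50^8·0.50^0.
= 0.109375 + 0.031250 + 0.003906 = 0.1445.

P = 0.1445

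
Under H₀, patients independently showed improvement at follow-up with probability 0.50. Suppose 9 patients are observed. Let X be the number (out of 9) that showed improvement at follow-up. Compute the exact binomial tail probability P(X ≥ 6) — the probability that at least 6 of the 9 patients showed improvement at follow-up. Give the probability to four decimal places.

P = 0.2539

X is binomial with n = 9 and p = 0.50.
P(X ≥ 6) = C(9,6)·0.50^6·0.50^3 + C(9,7)·0.50^7·0.50^2 + C(9,8)·0.50^8·0.50^1 + C(9,9)·0.50^9·0.50^0.
= 0.164062 + 0.070312 + 0.017578 + 0.001953 = 0.2539.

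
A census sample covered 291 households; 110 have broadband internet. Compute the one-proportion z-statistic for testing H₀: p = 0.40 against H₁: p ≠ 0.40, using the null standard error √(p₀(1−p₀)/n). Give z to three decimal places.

z = -0.766

With x = 110 successes in n = 291, p̂ = 0.37801.
SE₀ = √(0.40·0.60/291) = 0.028718.
Test statistic: z = -0.02199/0.028718 = -0.766.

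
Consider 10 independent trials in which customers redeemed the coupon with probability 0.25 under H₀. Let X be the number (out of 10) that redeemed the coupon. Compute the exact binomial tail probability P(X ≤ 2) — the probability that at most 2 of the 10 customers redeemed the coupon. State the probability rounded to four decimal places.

P = 0.5256

X is binomial with n = 10 and p = 0.25.
P(X ≤ 2) = C(10,0)·0.25^0·0.75^10 + C(10,1)·0.25^1·0.75^9 + C(10,2)·0.25^2·0.75^8.
= 0.056314 + 0.187712 + 0.281568 = 0.5256.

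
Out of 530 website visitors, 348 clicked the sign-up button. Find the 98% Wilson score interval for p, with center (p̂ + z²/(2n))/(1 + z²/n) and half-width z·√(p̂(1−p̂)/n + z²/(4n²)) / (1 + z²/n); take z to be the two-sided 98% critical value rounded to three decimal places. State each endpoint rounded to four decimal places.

(0.6073, 0.7028)

p̂ = 348/530 = 0.65660; z = 2.326, so z² = 5.410276.
1 + z²/n = 1.010208.
Center = (0.65660 + 0.005104)/1.010208 = 0.65502.
Radicand: p̂(1−p̂)/n + z²/(4n²) = 0.000425425 + 0.000004815 = 0.000430240.
Half-width = z·√(radicand)/denom = 2.326·0.020742/1.010208 = 0.04776.
Interval: 0.65502 ± 0.04776 → (0.6073, 0.7028).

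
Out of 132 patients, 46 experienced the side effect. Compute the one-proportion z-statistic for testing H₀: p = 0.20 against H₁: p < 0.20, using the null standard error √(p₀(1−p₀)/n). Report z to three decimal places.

p̂ = 46/132 = 0.34848.
SE₀ = √(0.20·0.80/132) = 0.034816.
Test statistic: z = 0.14848/0.034816 = 4.265.

z = 4.265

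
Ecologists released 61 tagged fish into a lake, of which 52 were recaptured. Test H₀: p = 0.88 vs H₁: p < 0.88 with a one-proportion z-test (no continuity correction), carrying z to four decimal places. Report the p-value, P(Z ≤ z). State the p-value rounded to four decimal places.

p̂ = 52/61 = 0.85246.
Under H₀, SE = √(p₀(1−p₀)/n) = √(0.88·0.12/61) = √0.001731148 = 0.041607.
Test statistic (full precision, shown to 4 dp): z = (52/61 − 0.88)/SE₀ ≈ -0.6619.
From the standard normal, P(Z ≤ z) = 0.2540.

p-value = 0.2540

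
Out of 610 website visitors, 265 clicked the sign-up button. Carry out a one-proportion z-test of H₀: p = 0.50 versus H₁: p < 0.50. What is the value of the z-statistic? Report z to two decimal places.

z = -3.24

The sample proportion is 265/610 = 0.43443.
SE₀ = √(0.50·0.50/610) = 0.020244.
Test statistic: z = -0.06557/0.020244 = -3.24.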